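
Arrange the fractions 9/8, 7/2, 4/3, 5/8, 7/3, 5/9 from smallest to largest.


Convert to decimal for comparison:
  9/8 = 1.125
  7/2 = 3.5
  4/3 = 1.3333
  5/8 = 0.625
  7/3 = 2.3333
  5/9 = 0.5556
Decimals in increasing order: 0.5556 < 0.625 < 1.125 < 1.3333 < 2.3333 < 3.5
Writing each back as its fraction gives the sorted order.
Final answer: 5/9, 5/8, 9/8, 4/3, 7/3, 7/2


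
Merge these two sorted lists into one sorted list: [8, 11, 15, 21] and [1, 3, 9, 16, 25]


List A: [8, 11, 15, 21]
List B: [1, 3, 9, 16, 25]
Repeatedly compare the front elements and take the smaller:
  8 vs 1 -> take 1
  8 vs 3 -> take 3
  8 vs 9 -> take 8
  11 vs 9 -> take 9
  11 vs 16 -> take 11
  15 vs 16 -> take 15
  21 vs 16 -> take 16
  21 vs 25 -> take 21
  A is exhausted; append the rest of B: [25]
Final answer: [1, 3, 8, 9, 11, 15, 16, 21, 25]


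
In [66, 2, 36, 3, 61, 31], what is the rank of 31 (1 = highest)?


Sort descending: [66, 61, 36, 31, 3, 2]
Find 31 in the sorted list.
31 is at position 4.
Final answer: 4


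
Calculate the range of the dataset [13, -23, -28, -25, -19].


Maximum value: 13
Minimum value: -28
Range = 13 - (-28) = 41
Final answer: 41


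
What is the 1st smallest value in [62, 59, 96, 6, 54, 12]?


Sort ascending: [6, 12, 54, 59, 62, 96]
The 1st element (1-indexed) is at index 0.
Value = 6
Final answer: 6


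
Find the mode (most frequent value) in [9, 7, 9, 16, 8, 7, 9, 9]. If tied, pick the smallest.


Count the frequency of each value:
  7 appears 2 time(s)
  8 appears 1 time(s)
  9 appears 4 time(s)
  16 appears 1 time(s)
Maximum frequency is 4.
Only 9 reaches that frequency, so it is the mode.
Final answer: 9


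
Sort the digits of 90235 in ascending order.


The number 90235 has digits: 9, 0, 2, 3, 5
Sorted: 0, 2, 3, 5, 9
Joining the sorted digits gives the result.
Final answer: 02359


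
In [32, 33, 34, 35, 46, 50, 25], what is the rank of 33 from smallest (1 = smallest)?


Sort ascending: [25, 32, 33, 34, 35, 46, 50]
Find 33 in the sorted list.
33 is at position 3 (1-indexed).
Final answer: 3


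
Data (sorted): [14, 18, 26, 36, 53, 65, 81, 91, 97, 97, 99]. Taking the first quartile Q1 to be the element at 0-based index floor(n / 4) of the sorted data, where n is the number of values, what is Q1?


The list has n = 11 elements.
Q1 index = floor(11 / 4) = floor(2.75) = 2
Counting from index 0 in the sorted data, the element at index 2 is 26.
Final answer: 26


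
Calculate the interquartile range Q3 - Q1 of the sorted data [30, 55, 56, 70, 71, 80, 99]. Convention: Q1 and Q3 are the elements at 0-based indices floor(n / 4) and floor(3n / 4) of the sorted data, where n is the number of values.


The data has n = 7 elements.
Q1 index = floor(7 / 4) = floor(1.75) = 1; Q3 index = floor(3 * 7 / 4) = floor(5.25) = 5
Q1 = element at index 1 = 55
Q3 = element at index 5 = 80
IQR = 80 - 55 = 25
Final answer: 25


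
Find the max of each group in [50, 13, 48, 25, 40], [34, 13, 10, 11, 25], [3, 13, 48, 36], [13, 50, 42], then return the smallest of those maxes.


Find max of each group:
  Group 1: [50, 13, 48, 25, 40] -> max = 50
  Group 2: [34, 13, 10, 11, 25] -> max = 34
  Group 3: [3, 13, 48, 36] -> max = 48
  Group 4: [13, 50, 42] -> max = 50
Maxes: [50, 34, 48, 50]
Minimum of maxes = 34
Final answer: 34


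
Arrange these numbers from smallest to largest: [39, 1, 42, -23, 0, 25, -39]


Original list: [39, 1, 42, -23, 0, 25, -39]
Repeatedly take the smallest remaining element:
  Remaining [39, 1, 42, -23, 0, 25, -39] -> smallest is -39
  Remaining [39, 1, 42, -23, 0, 25] -> smallest is -23
  Remaining [39, 1, 42, 0, 25] -> smallest is 0
  Remaining [39, 1, 42, 25] -> smallest is 1
  Remaining [39, 42, 25] -> smallest is 25
  Remaining [39, 42] -> smallest is 39
  Remaining [42] -> smallest is 42
Collecting the picks in order gives the sorted list.
Final answer: [-39, -23, 0, 1, 25, 39, 42]


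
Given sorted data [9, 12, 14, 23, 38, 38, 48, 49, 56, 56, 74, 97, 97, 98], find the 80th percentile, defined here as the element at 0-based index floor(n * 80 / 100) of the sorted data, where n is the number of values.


The dataset has n = 14 elements.
Index = floor(14 * 80 / 100) = floor(1120 / 100) = floor(11.2) = 11
Counting from index 0 in the sorted data, the element at index 11 is 97.
Final answer: 97


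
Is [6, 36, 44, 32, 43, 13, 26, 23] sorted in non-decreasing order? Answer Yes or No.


Check consecutive pairs:
  6 <= 36? True
  36 <= 44? True
  44 <= 32? False
  32 <= 43? True
  43 <= 13? False
  13 <= 26? True
  26 <= 23? False
3 consecutive pair(s) are out of order, so the list is not sorted.
Final answer: No


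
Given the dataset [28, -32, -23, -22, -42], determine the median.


First, sort the list: [-42, -32, -23, -22, 28]
The list has 5 elements (odd count).
The middle index is 2 (0-based), and the element there is -23.
Final answer: -23


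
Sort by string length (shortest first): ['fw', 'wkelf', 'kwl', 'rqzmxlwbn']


Compute lengths:
  'fw' has length 2
  'wkelf' has length 5
  'kwl' has length 3
  'rqzmxlwbn' has length 9
Lengths in increasing order: 2 < 3 < 5 < 9
Listing the words in that order gives the answer.
Final answer: ['fw', 'kwl', 'wkelf', 'rqzmxlwbn']


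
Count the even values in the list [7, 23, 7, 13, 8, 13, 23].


Check each element:
  7 is odd
  23 is odd
  7 is odd
  13 is odd
  8 is even
  13 is odd
  23 is odd
Evens: [8]
Count of evens = 1
Final answer: 1


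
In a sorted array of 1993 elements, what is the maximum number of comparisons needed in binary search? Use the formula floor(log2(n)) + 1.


Binary search halves the search space each step.
Maximum comparisons = floor(log2(1993)) + 1
log2(1993) = 10.9607
floor(log2(1993)) = 10, so 10 + 1 = 11
Final answer: 11


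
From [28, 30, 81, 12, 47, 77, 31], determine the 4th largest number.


Sort descending: [81, 77, 47, 31, 30, 28, 12]
The 4th element (1-indexed) is at index 3.
Value = 31
Final answer: 31


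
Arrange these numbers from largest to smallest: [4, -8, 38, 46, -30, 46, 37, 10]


Original list: [4, -8, 38, 46, -30, 46, 37, 10]
Repeatedly take the largest remaining element:
  Remaining [4, -8, 38, 46, -30, 46, 37, 10] -> largest is 46
  Remaining [4, -8, 38, -30, 46, 37, 10] -> largest is 46
  Remaining [4, -8, 38, -30, 37, 10] -> largest is 38
  Remaining [4, -8, -30, 37, 10] -> largest is 37
  Remaining [4, -8, -30, 10] -> largest is 10
  Remaining [4, -8, -30] -> largest is 4
  Remaining [-8, -30] -> largest is -8
  Remaining [-30] -> largest is -30
Collecting the picks in order gives the descending list.
Final answer: [46, 46, 38, 37, 10, 4, -8, -30]


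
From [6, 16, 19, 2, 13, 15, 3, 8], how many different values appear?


List all unique values:
Distinct values: [2, 3, 6, 8, 13, 15, 16, 19]
Count = 8
Final answer: 8


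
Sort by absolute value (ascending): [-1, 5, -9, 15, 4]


Compute absolute values:
  |-1| = 1
  |5| = 5
  |-9| = 9
  |15| = 15
  |4| = 4
Absolute values in increasing order: 1 < 4 < 5 < 9 < 15
Listing the original numbers in that order gives the answer.
Final answer: [-1, 4, 5, -9, 15]


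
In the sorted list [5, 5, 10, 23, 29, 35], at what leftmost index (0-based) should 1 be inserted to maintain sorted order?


List is sorted: [5, 5, 10, 23, 29, 35]
We need the leftmost position where 1 can be inserted, i.e. the first index whose element is >= 1 (or the end of the list if none is).
Binary search with low=0, high=6 (0-based indices):
  low=0, high=6, mid=3: a[3]=23 >= 1, so high = 3
  low=0, high=3, mid=1: a[1]=5 >= 1, so high = 1
  low=0, high=1, mid=0: a[0]=5 >= 1, so high = 0
Now low = high = 0, so the insertion index is 0.
Final answer: 0


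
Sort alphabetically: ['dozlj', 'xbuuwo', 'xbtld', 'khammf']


Compare strings character by character (the first differing letter decides):
  'dozlj' < 'khammf' since 'd' < 'k' at position 1
  'khammf' < 'xbtld' since 'k' < 'x' at position 1
  'xbtld' < 'xbuuwo' since 't' < 'u' at position 3
Chaining these comparisons gives the alphabetical order.
Final answer: ['dozlj', 'khammf', 'xbtld', 'xbuuwo']


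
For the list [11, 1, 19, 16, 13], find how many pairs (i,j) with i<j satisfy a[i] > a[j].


For each element, count the later elements that are smaller than it:
  11 (index 0): smaller elements after it = [1] -> 1
  1 (index 1): smaller elements after it = [] -> 0
  19 (index 2): smaller elements after it = [16, 13] -> 2
  16 (index 3): smaller elements after it = [13] -> 1
Total inversions = 1 + 0 + 2 + 1 = 4
Final answer: 4


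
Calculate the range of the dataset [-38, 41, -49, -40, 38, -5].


Maximum value: 41
Minimum value: -49
Range = 41 - (-49) = 90
Final answer: 90


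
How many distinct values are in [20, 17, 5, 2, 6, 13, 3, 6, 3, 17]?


List all unique values:
Distinct values: [2, 3, 5, 6, 13, 17, 20]
Count = 7
Final answer: 7


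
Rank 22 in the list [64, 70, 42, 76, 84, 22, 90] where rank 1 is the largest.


Sort descending: [90, 84, 76, 70, 64, 42, 22]
Find 22 in the sorted list.
22 is at position 7.
Final answer: 7


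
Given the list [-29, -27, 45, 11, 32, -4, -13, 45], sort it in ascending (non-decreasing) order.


Original list: [-29, -27, 45, 11, 32, -4, -13, 45]
Repeatedly take the smallest remaining element:
  Remaining [-29, -27, 45, 11, 32, -4, -13, 45] -> smallest is -29
  Remaining [-27, 45, 11, 32, -4, -13, 45] -> smallest is -27
  Remaining [45, 11, 32, -4, -13, 45] -> smallest is -13
  Remaining [45, 11, 32, -4, 45] -> smallest is -4
  Remaining [45, 11, 32, 45] -> smallest is 11
  Remaining [45, 32, 45] -> smallest is 32
  Remaining [45, 45] -> smallest is 45
  Remaining [45] -> smallest is 45
Collecting the picks in order gives the sorted list.
Final answer: [-29, -27, -13, -4, 11, 32, 45, 45]


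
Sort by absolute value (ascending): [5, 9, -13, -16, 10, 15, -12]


Compute absolute values:
  |5| = 5
  |9| = 9
  |-13| = 13
  |-16| = 16
  |10| = 10
  |15| = 15
  |-12| = 12
Absolute values in increasing order: 5 < 9 < 10 < 12 < 13 < 15 < 16
Listing the original numbers in that order gives the answer.
Final answer: [5, 9, 10, -12, -13, 15, -16]


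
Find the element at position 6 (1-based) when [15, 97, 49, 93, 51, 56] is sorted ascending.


Sort ascending: [15, 49, 51, 56, 93, 97]
The 6th element (1-indexed) is at index 5.
Value = 97
Final answer: 97


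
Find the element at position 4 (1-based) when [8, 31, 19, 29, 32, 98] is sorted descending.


Sort descending: [98, 32, 31, 29, 19, 8]
The 4th element (1-indexed) is at index 3.
Value = 29
Final answer: 29


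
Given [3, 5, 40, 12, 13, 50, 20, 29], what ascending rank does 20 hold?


Sort ascending: [3, 5, 12, 13, 20, 29, 40, 50]
Find 20 in the sorted list.
20 is at position 5 (1-indexed).
Final answer: 5


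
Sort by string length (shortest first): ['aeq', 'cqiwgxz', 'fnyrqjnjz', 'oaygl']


Compute lengths:
  'aeq' has length 3
  'cqiwgxz' has length 7
  'fnyrqjnjz' has length 9
  'oaygl' has length 5
Lengths in increasing order: 3 < 5 < 7 < 9
Listing the words in that order gives the answer.
Final answer: ['aeq', 'oaygl', 'cqiwgxz', 'fnyrqjnjz']


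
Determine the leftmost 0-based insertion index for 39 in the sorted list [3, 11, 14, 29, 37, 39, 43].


List is sorted: [3, 11, 14, 29, 37, 39, 43]
We need the leftmost position where 39 can be inserted, i.e. the first index whose element is >= 39 (or the end of the list if none is).
Binary search with low=0, high=7 (0-based indices):
  low=0, high=7, mid=3: a[3]=29 < 39, so low = 4
  low=4, high=7, mid=5: a[5]=39 >= 39, so high = 5
  low=4, high=5, mid=4: a[4]=37 < 39, so low = 5
Now low = high = 5, so the insertion index is 5.
Final answer: 5


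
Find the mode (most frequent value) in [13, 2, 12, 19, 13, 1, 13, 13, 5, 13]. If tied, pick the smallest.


Count the frequency of each value:
  1 appears 1 time(s)
  2 appears 1 time(s)
  5 appears 1 time(s)
  12 appears 1 time(s)
  13 appears 5 time(s)
  19 appears 1 time(s)
Maximum frequency is 5.
Only 13 reaches that frequency, so it is the mode.
Final answer: 13


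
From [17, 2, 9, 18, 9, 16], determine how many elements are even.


Check each element:
  17 is odd
  2 is even
  9 is odd
  18 is even
  9 is odd
  16 is even
Evens: [2, 18, 16]
Count of evens = 3
Final answer: 3


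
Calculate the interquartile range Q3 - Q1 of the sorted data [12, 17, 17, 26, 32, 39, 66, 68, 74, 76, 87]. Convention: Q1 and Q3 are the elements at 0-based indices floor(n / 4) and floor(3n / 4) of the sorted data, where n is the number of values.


The data has n = 11 elements.
Q1 index = floor(11 / 4) = floor(2.75) = 2; Q3 index = floor(3 * 11 / 4) = floor(8.25) = 8
Q1 = element at index 2 = 17
Q3 = element at index 8 = 74
IQR = 74 - 17 = 57
Final answer: 57


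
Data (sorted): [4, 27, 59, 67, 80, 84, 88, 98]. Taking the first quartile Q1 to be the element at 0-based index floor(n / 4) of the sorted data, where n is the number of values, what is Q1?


The list has n = 8 elements.
Q1 index = floor(8 / 4) = floor(2) = 2
Counting from index 0 in the sorted data, the element at index 2 is 59.
Final answer: 59


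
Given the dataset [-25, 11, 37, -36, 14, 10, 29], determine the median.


First, sort the list: [-36, -25, 10, 11, 14, 29, 37]
The list has 7 elements (odd count).
The middle index is 3 (0-based), and the element there is 11.
Final answer: 11


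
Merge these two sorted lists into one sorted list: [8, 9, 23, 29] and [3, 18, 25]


List A: [8, 9, 23, 29]
List B: [3, 18, 25]
Repeatedly compare the front elements and take the smaller:
  8 vs 3 -> take 3
  8 vs 18 -> take 8
  9 vs 18 -> take 9
  23 vs 18 -> take 18
  23 vs 25 -> take 23
  29 vs 25 -> take 25
  B is exhausted; append the rest of A: [29]
Final answer: [3, 8, 9, 18, 23, 25, 29]


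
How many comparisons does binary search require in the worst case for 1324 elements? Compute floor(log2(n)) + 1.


Binary search halves the search space each step.
Maximum comparisons = floor(log2(1324)) + 1
log2(1324) = 10.3707
floor(log2(1324)) = 10, so 10 + 1 = 11
Final answer: 11


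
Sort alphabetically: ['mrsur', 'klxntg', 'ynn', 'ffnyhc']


Compare strings character by character (the first differing letter decides):
  'ffnyhc' < 'klxntg' since 'f' < 'k' at position 1
  'klxntg' < 'mrsur' since 'k' < 'm' at position 1
  'mrsur' < 'ynn' since 'm' < 'y' at position 1
Chaining these comparisons gives the alphabetical order.
Final answer: ['ffnyhc', 'klxntg', 'mrsur', 'ynn']


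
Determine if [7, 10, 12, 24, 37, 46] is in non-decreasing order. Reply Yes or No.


Check consecutive pairs:
  7 <= 10? True
  10 <= 12? True
  12 <= 24? True
  24 <= 37? True
  37 <= 46? True
Every consecutive pair is in order, so the list is non-decreasing.
Final answer: Yes


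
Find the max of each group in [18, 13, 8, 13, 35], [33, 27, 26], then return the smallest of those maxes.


Find max of each group:
  Group 1: [18, 13, 8, 13, 35] -> max = 35
  Group 2: [33, 27, 26] -> max = 33
Maxes: [35, 33]
Minimum of maxes = 33
Final answer: 33


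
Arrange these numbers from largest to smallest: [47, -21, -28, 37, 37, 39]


Original list: [47, -21, -28, 37, 37, 39]
Repeatedly take the largest remaining element:
  Remaining [47, -21, -28, 37, 37, 39] -> largest is 47
  Remaining [-21, -28, 37, 37, 39] -> largest is 39
  Remaining [-21, -28, 37, 37] -> largest is 37
  Remaining [-21, -28, 37] -> largest is 37
  Remaining [-21, -28] -> largest is -21
  Remaining [-28] -> largest is -28
Collecting the picks in order gives the descending list.
Final answer: [47, 39, 37, 37, -21, -28]


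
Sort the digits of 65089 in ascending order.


The number 65089 has digits: 6, 5, 0, 8, 9
Sorted: 0, 5, 6, 8, 9
Joining the sorted digits gives the result.
Final answer: 05689


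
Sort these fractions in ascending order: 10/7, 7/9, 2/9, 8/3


Convert to decimal for comparison:
  10/7 = 1.4286
  7/9 = 0.7778
  2/9 = 0.2222
  8/3 = 2.6667
Decimals in increasing order: 0.2222 < 0.7778 < 1.4286 < 2.6667
Writing each back as its fraction gives the sorted order.
Final answer: 2/9, 7/9, 10/7, 8/3


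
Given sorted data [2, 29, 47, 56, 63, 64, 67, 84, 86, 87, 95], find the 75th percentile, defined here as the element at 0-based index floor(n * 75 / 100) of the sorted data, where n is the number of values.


The dataset has n = 11 elements.
Index = floor(11 * 75 / 100) = floor(825 / 100) = floor(8.25) = 8
Counting from index 0 in the sorted data, the element at index 8 is 86.
Final answer: 86


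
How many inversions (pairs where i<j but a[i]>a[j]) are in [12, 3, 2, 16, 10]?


For each element, count the later elements that are smaller than it:
  12 (index 0): smaller elements after it = [3, 2, 10] -> 3
  3 (index 1): smaller elements after it = [2] -> 1
  2 (index 2): smaller elements after it = [] -> 0
  16 (index 3): smaller elements after it = [10] -> 1
Total inversions = 3 + 1 + 0 + 1 = 5
Final answer: 5


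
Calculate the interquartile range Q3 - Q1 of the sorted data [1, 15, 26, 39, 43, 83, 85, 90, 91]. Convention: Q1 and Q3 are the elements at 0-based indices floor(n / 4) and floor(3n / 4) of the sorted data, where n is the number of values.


The data has n = 9 elements.
Q1 index = floor(9 / 4) = floor(2.25) = 2; Q3 index = floor(3 * 9 / 4) = floor(6.75) = 6
Q1 = element at index 2 = 26
Q3 = element at index 6 = 85
IQR = 85 - 26 = 59
Final answer: 59


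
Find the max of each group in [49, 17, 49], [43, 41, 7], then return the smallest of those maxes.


Find max of each group:
  Group 1: [49, 17, 49] -> max = 49
  Group 2: [43, 41, 7] -> max = 43
Maxes: [49, 43]
Minimum of maxes = 43
Final answer: 43


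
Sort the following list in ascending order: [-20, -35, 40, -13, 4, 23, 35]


Original list: [-20, -35, 40, -13, 4, 23, 35]
Repeatedly take the smallest remaining element:
  Remaining [-20, -35, 40, -13, 4, 23, 35] -> smallest is -35
  Remaining [-20, 40, -13, 4, 23, 35] -> smallest is -20
  Remaining [40, -13, 4, 23, 35] -> smallest is -13
  Remaining [40, 4, 23, 35] -> smallest is 4
  Remaining [40, 23, 35] -> smallest is 23
  Remaining [40, 35] -> smallest is 35
  Remaining [40] -> smallest is 40
Collecting the picks in order gives the sorted list.
Final answer: [-35, -20, -13, 4, 23, 35, 40]


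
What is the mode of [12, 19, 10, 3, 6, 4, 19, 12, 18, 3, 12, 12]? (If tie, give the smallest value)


Count the frequency of each value:
  3 appears 2 time(s)
  4 appears 1 time(s)
  6 appears 1 time(s)
  10 appears 1 time(s)
  12 appears 4 time(s)
  18 appears 1 time(s)
  19 appears 2 time(s)
Maximum frequency is 4.
Only 12 reaches that frequency, so it is the mode.
Final answer: 12


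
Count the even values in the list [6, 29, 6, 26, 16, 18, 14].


Check each element:
  6 is even
  29 is odd
  6 is even
  26 is even
  16 is even
  18 is even
  14 is even
Evens: [6, 6, 26, 16, 18, 14]
Count of evens = 6
Final answer: 6


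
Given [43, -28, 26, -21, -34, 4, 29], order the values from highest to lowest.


Original list: [43, -28, 26, -21, -34, 4, 29]
Repeatedly take the largest remaining element:
  Remaining [43, -28, 26, -21, -34, 4, 29] -> largest is 43
  Remaining [-28, 26, -21, -34, 4, 29] -> largest is 29
  Remaining [-28, 26, -21, -34, 4] -> largest is 26
  Remaining [-28, -21, -34, 4] -> largest is 4
  Remaining [-28, -21, -34] -> largest is -21
  Remaining [-28, -34] -> largest is -28
  Remaining [-34] -> largest is -34
Collecting the picks in order gives the descending list.
Final answer: [43, 29, 26, 4, -21, -28, -34]


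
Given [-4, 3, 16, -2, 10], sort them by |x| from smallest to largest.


Compute absolute values:
  |-4| = 4
  |3| = 3
  |16| = 16
  |-2| = 2
  |10| = 10
Absolute values in increasing order: 2 < 3 < 4 < 10 < 16
Listing the original numbers in that order gives the answer.
Final answer: [-2, 3, -4, 10, 16]


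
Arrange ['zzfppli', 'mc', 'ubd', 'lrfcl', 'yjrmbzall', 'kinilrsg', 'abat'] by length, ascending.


Compute lengths:
  'zzfppli' has length 7
  'mc' has length 2
  'ubd' has length 3
  'lrfcl' has length 5
  'yjrmbzall' has length 9
  'kinilrsg' has length 8
  'abat' has length 4
Lengths in increasing order: 2 < 3 < 4 < 5 < 7 < 8 < 9
Listing the words in that order gives the answer.
Final answer: ['mc', 'ubd', 'abat', 'lrfcl', 'zzfppli', 'kinilrsg', 'yjrmbzall']


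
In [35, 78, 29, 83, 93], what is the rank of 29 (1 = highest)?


Sort descending: [93, 83, 78, 35, 29]
Find 29 in the sorted list.
29 is at position 5.
Final answer: 5


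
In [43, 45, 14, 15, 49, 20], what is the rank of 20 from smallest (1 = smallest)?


Sort ascending: [14, 15, 20, 43, 45, 49]
Find 20 in the sorted list.
20 is at position 3 (1-indexed).
Final answer: 3


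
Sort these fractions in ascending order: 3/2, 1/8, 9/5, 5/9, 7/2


Convert to decimal for comparison:
  3/2 = 1.5
  1/8 = 0.125
  9/5 = 1.8
  5/9 = 0.5556
  7/2 = 3.5
Decimals in increasing order: 0.125 < 0.5556 < 1.5 < 1.8 < 3.5
Writing each back as its fraction gives the sorted order.
Final answer: 1/8, 5/9, 3/2, 9/5, 7/2


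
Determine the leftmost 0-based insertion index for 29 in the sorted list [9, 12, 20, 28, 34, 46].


List is sorted: [9, 12, 20, 28, 34, 46]
We need the leftmost position where 29 can be inserted, i.e. the first index whose element is >= 29 (or the end of the list if none is).
Binary search with low=0, high=6 (0-based indices):
  low=0, high=6, mid=3: a[3]=28 < 29, so low = 4
  low=4, high=6, mid=5: a[5]=46 >= 29, so high = 5
  low=4, high=5, mid=4: a[4]=34 >= 29, so high = 4
Now low = high = 4, so the insertion index is 4.
Final answer: 4


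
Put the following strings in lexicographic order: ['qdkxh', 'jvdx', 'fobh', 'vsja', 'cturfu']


Compare strings character by character (the first differing letter decides):
  'cturfu' < 'fobh' since 'c' < 'f' at position 1
  'fobh' < 'jvdx' since 'f' < 'j' at position 1
  'jvdx' < 'qdkxh' since 'j' < 'q' at position 1
  'qdkxh' < 'vsja' since 'q' < 'v' at position 1
Chaining these comparisons gives the alphabetical order.
Final answer: ['cturfu', 'fobh', 'jvdx', 'qdkxh', 'vsja']


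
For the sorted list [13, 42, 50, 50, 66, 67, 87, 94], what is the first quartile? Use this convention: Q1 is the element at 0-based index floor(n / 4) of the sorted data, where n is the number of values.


The list has n = 8 elements.
Q1 index = floor(8 / 4) = floor(2) = 2
Counting from index 0 in the sorted data, the element at index 2 is 50.
Final answer: 50


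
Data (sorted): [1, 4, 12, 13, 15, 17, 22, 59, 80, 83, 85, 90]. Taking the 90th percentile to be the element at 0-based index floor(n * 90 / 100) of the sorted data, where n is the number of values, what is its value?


The dataset has n = 12 elements.
Index = floor(12 * 90 / 100) = floor(1080 / 100) = floor(10.8) = 10
Counting from index 0 in the sorted data, the element at index 10 is 85.
Final answer: 85


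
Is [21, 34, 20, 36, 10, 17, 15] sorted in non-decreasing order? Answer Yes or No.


Check consecutive pairs:
  21 <= 34? True
  34 <= 20? False
  20 <= 36? True
  36 <= 10? False
  10 <= 17? True
  17 <= 15? False
3 consecutive pair(s) are out of order, so the list is not sorted.
Final answer: No


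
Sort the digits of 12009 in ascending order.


The number 12009 has digits: 1, 2, 0, 0, 9
Sorted: 0, 0, 1, 2, 9
Joining the sorted digits gives the result.
Final answer: 00129


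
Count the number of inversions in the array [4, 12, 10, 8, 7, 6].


For each element, count the later elements that are smaller than it:
  4 (index 0): smaller elements after it = [] -> 0
  12 (index 1): smaller elements after it = [10, 8, 7, 6] -> 4
  10 (index 2): smaller elements after it = [8, 7, 6] -> 3
  8 (index 3): smaller elements after it = [7, 6] -> 2
  7 (index 4): smaller elements after it = [6] -> 1
Total inversions = 0 + 4 + 3 + 2 + 1 = 10
Final answer: 10


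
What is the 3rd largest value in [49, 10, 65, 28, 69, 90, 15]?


Sort descending: [90, 69, 65, 49, 28, 15, 10]
The 3rd element (1-indexed) is at index 2.
Value = 65
Final answer: 65


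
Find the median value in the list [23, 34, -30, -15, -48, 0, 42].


First, sort the list: [-48, -30, -15, 0, 23, 34, 42]
The list has 7 elements (odd count).
The middle index is 3 (0-based), and the element there is 0.
Final answer: 0


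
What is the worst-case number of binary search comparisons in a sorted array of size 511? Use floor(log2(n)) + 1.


Binary search halves the search space each step.
Maximum comparisons = floor(log2(511)) + 1
log2(511) = 8.9972
floor(log2(511)) = 8, so 8 + 1 = 9
Final answer: 9


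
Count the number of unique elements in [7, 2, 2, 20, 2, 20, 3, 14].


List all unique values:
Distinct values: [2, 3, 7, 14, 20]
Count = 5
Final answer: 5


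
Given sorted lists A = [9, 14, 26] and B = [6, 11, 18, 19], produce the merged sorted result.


List A: [9, 14, 26]
List B: [6, 11, 18, 19]
Repeatedly compare the front elements and take the smaller:
  9 vs 6 -> take 6
  9 vs 11 -> take 9
  14 vs 11 -> take 11
  14 vs 18 -> take 14
  26 vs 18 -> take 18
  26 vs 19 -> take 19
  B is exhausted; append the rest of A: [26]
Final answer: [6, 9, 11, 14, 18, 19, 26]


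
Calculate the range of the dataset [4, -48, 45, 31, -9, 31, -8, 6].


Maximum value: 45
Minimum value: -48
Range = 45 - (-48) = 93
Final answer: 93


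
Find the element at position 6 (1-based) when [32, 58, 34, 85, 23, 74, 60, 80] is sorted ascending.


Sort ascending: [23, 32, 34, 58, 60, 74, 80, 85]
The 6th element (1-indexed) is at index 5.
Value = 74
Final answer: 74


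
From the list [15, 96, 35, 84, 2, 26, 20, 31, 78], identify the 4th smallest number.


Sort ascending: [2, 15, 20, 26, 31, 35, 78, 84, 96]
The 4th element (1-indexed) is at index 3.
Value = 26
Final answer: 26


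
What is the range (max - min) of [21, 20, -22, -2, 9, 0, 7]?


Maximum value: 21
Minimum value: -22
Range = 21 - (-22) = 43
Final answer: 43


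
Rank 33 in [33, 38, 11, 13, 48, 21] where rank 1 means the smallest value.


Sort ascending: [11, 13, 21, 33, 38, 48]
Find 33 in the sorted list.
33 is at position 4 (1-indexed).
Final answer: 4


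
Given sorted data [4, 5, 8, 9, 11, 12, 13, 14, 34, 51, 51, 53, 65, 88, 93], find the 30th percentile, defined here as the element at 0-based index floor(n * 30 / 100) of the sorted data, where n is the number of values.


The dataset has n = 15 elements.
Index = floor(15 * 30 / 100) = floor(450 / 100) = floor(4.5) = 4
Counting from index 0 in the sorted data, the element at index 4 is 11.
Final answer: 11


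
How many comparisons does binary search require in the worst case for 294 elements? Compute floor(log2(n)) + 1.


Binary search halves the search space each step.
Maximum comparisons = floor(log2(294)) + 1
log2(294) = 8.1997
floor(log2(294)) = 8, so 8 + 1 = 9
Final answer: 9


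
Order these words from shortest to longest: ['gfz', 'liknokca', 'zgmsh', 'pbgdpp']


Compute lengths:
  'gfz' has length 3
  'liknokca' has length 8
  'zgmsh' has length 5
  'pbgdpp' has length 6
Lengths in increasing order: 3 < 5 < 6 < 8
Listing the words in that order gives the answer.
Final answer: ['gfz', 'zgmsh', 'pbgdpp', 'liknokca']


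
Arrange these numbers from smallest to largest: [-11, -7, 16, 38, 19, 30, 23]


Original list: [-11, -7, 16, 38, 19, 30, 23]
Repeatedly take the smallest remaining element:
  Remaining [-11, -7, 16, 38, 19, 30, 23] -> smallest is -11
  Remaining [-7, 16, 38, 19, 30, 23] -> smallest is -7
  Remaining [16, 38, 19, 30, 23] -> smallest is 16
  Remaining [38, 19, 30, 23] -> smallest is 19
  Remaining [38, 30, 23] -> smallest is 23
  Remaining [38, 30] -> smallest is 30
  Remaining [38] -> smallest is 38
Collecting the picks in order gives the sorted list.
Final answer: [-11, -7, 16, 19, 23, 30, 38]


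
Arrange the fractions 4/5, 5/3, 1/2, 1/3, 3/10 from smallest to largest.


Convert to decimal for comparison:
  4/5 = 0.8
  5/3 = 1.6667
  1/2 = 0.5
  1/3 = 0.3333
  3/10 = 0.3
Decimals in increasing order: 0.3 < 0.3333 < 0.5 < 0.8 < 1.6667
Writing each back as its fraction gives the sorted order.
Final answer: 3/10, 1/3, 1/2, 4/5, 5/3


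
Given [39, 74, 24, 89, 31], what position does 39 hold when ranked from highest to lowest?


Sort descending: [89, 74, 39, 31, 24]
Find 39 in the sorted list.
39 is at position 3.
Final answer: 3


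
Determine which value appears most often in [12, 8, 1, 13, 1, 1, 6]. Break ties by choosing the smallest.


Count the frequency of each value:
  1 appears 3 time(s)
  6 appears 1 time(s)
  8 appears 1 time(s)
  12 appears 1 time(s)
  13 appears 1 time(s)
Maximum frequency is 3.
Only 1 reaches that frequency, so it is the mode.
Final answer: 1


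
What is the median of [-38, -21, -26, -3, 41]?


First, sort the list: [-38, -26, -21, -3, 41]
The list has 5 elements (odd count).
The middle index is 2 (0-based), and the element there is -21.
Final answer: -21


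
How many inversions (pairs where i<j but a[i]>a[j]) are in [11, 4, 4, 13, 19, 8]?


For each element, count the later elements that are smaller than it:
  11 (index 0): smaller elements after it = [4, 4, 8] -> 3
  4 (index 1): smaller elements after it = [] -> 0
  4 (index 2): smaller elements after it = [] -> 0
  13 (index 3): smaller elements after it = [8] -> 1
  19 (index 4): smaller elements after it = [8] -> 1
Total inversions = 3 + 0 + 0 + 1 + 1 = 5
Final answer: 5


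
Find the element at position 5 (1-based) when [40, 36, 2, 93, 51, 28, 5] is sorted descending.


Sort descending: [93, 51, 40, 36, 28, 5, 2]
The 5th element (1-indexed) is at index 4.
Value = 28
Final answer: 28


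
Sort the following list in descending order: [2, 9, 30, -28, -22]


Original list: [2, 9, 30, -28, -22]
Repeatedly take the largest remaining element:
  Remaining [2, 9, 30, -28, -22] -> largest is 30
  Remaining [2, 9, -28, -22] -> largest is 9
  Remaining [2, -28, -22] -> largest is 2
  Remaining [-28, -22] -> largest is -22
  Remaining [-28] -> largest is -28
Collecting the picks in order gives the descending list.
Final answer: [30, 9, 2, -22, -28]


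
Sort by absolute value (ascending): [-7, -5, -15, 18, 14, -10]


Compute absolute values:
  |-7| = 7
  |-5| = 5
  |-15| = 15
  |18| = 18
  |14| = 14
  |-10| = 10
Absolute values in increasing order: 5 < 7 < 10 < 14 < 15 < 18
Listing the original numbers in that order gives the answer.
Final answer: [-5, -7, -10, 14, -15, 18]


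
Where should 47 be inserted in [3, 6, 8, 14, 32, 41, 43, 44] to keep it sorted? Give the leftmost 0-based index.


List is sorted: [3, 6, 8, 14, 32, 41, 43, 44]
We need the leftmost position where 47 can be inserted, i.e. the first index whose element is >= 47 (or the end of the list if none is).
Binary search with low=0, high=8 (0-based indices):
  low=0, high=8, mid=4: a[4]=32 < 47, so low = 5
  low=5, high=8, mid=6: a[6]=43 < 47, so low = 7
  low=7, high=8, mid=7: a[7]=44 < 47, so low = 8
Now low = high = 8, so the insertion index is 8.
Final answer: 8


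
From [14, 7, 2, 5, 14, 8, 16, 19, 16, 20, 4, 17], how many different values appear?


List all unique values:
Distinct values: [2, 4, 5, 7, 8, 14, 16, 17, 19, 20]
Count = 10
Final answer: 10


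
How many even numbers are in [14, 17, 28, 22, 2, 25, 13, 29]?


Check each element:
  14 is even
  17 is odd
  28 is even
  22 is even
  2 is even
  25 is odd
  13 is odd
  29 is odd
Evens: [14, 28, 22, 2]
Count of evens = 4
Final answer: 4


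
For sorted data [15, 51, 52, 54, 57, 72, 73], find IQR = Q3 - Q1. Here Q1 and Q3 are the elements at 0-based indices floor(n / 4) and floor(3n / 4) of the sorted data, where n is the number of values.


The data has n = 7 elements.
Q1 index = floor(7 / 4) = floor(1.75) = 1; Q3 index = floor(3 * 7 / 4) = floor(5.25) = 5
Q1 = element at index 1 = 51
Q3 = element at index 5 = 72
IQR = 72 - 51 = 21
Final answer: 21


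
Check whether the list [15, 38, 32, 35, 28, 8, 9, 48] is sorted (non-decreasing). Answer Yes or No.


Check consecutive pairs:
  15 <= 38? True
  38 <= 32? False
  32 <= 35? True
  35 <= 28? False
  28 <= 8? False
  8 <= 9? True
  9 <= 48? True
3 consecutive pair(s) are out of order, so the list is not sorted.
Final answer: No


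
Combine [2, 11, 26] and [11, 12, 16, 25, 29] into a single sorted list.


List A: [2, 11, 26]
List B: [11, 12, 16, 25, 29]
Repeatedly compare the front elements and take the smaller:
  2 vs 11 -> take 2
  11 vs 11 -> take 11
  26 vs 11 -> take 11
  26 vs 12 -> take 12
  26 vs 16 -> take 16
  26 vs 25 -> take 25
  26 vs 29 -> take 26
  A is exhausted; append the rest of B: [29]
Final answer: [2, 11, 11, 12, 16, 25, 26, 29]


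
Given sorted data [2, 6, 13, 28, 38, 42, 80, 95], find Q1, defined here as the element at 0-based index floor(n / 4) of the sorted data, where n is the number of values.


The list has n = 8 elements.
Q1 index = floor(8 / 4) = floor(2) = 2
Counting from index 0 in the sorted data, the element at index 2 is 13.
Final answer: 13


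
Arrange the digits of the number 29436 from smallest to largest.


The number 29436 has digits: 2, 9, 4, 3, 6
Sorted: 2, 3, 4, 6, 9
Joining the sorted digits gives the result.
Final answer: 23469


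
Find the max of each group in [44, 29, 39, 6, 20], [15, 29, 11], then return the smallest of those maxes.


Find max of each group:
  Group 1: [44, 29, 39, 6, 20] -> max = 44
  Group 2: [15, 29, 11] -> max = 29
Maxes: [44, 29]
Minimum of maxes = 29
Final answer: 29


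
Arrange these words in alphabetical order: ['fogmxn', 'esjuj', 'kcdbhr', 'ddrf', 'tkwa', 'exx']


Compare strings character by character (the first differing letter decides):
  'ddrf' < 'esjuj' since 'd' < 'e' at position 1
  'esjuj' < 'exx' since 's' < 'x' at position 2
  'exx' < 'fogmxn' since 'e' < 'f' at position 1
  'fogmxn' < 'kcdbhr' since 'f' < 'k' at position 1
  'kcdbhr' < 'tkwa' since 'k' < 't' at position 1
Chaining these comparisons gives the alphabetical order.
Final answer: ['ddrf', 'esjuj', 'exx', 'fogmxn', 'kcdbhr', 'tkwa']


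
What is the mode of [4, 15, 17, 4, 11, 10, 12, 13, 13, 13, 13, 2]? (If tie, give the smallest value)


Count the frequency of each value:
  2 appears 1 time(s)
  4 appears 2 time(s)
  10 appears 1 time(s)
  11 appears 1 time(s)
  12 appears 1 time(s)
  13 appears 4 time(s)
  15 appears 1 time(s)
  17 appears 1 time(s)
Maximum frequency is 4.
Only 13 reaches that frequency, so it is the mode.
Final answer: 13


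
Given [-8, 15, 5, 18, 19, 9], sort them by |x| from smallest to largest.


Compute absolute values:
  |-8| = 8
  |15| = 15
  |5| = 5
  |18| = 18
  |19| = 19
  |9| = 9
Absolute values in increasing order: 5 < 8 < 9 < 15 < 18 < 19
Listing the original numbers in that order gives the answer.
Final answer: [5, -8, 9, 15, 18, 19]


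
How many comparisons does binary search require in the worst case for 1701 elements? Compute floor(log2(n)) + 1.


Binary search halves the search space each step.
Maximum comparisons = floor(log2(1701)) + 1
log2(1701) = 10.7322
floor(log2(1701)) = 10, so 10 + 1 = 11
Final answer: 11


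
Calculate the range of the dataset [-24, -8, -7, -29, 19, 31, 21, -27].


Maximum value: 31
Minimum value: -29
Range = 31 - (-29) = 60
Final answer: 60


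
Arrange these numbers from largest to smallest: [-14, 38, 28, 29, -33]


Original list: [-14, 38, 28, 29, -33]
Repeatedly take the largest remaining element:
  Remaining [-14, 38, 28, 29, -33] -> largest is 38
  Remaining [-14, 28, 29, -33] -> largest is 29
  Remaining [-14, 28, -33] -> largest is 28
  Remaining [-14, -33] -> largest is -14
  Remaining [-33] -> largest is -33
Collecting the picks in order gives the descending list.
Final answer: [38, 29, 28, -14, -33]


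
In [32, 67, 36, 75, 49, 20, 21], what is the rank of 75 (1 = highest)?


Sort descending: [75, 67, 49, 36, 32, 21, 20]
Find 75 in the sorted list.
75 is at position 1.
Final answer: 1


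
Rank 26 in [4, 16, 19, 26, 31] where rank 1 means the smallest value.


Sort ascending: [4, 16, 19, 26, 31]
Find 26 in the sorted list.
26 is at position 4 (1-indexed).
Final answer: 4


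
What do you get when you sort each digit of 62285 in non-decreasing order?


The number 62285 has digits: 6, 2, 2, 8, 5
Sorted: 2, 2, 5, 6, 8
Joining the sorted digits gives the result.
Final answer: 22568


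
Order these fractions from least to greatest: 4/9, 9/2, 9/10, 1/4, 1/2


Convert to decimal for comparison:
  4/9 = 0.4444
  9/2 = 4.5
  9/10 = 0.9
  1/4 = 0.25
  1/2 = 0.5
Decimals in increasing order: 0.25 < 0.4444 < 0.5 < 0.9 < 4.5
Writing each back as its fraction gives the sorted order.
Final answer: 1/4, 4/9, 1/2, 9/10, 9/2


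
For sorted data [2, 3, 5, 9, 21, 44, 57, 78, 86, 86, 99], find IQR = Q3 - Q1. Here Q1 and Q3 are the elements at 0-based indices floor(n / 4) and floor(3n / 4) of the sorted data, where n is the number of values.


The data has n = 11 elements.
Q1 index = floor(11 / 4) = floor(2.75) = 2; Q3 index = floor(3 * 11 / 4) = floor(8.25) = 8
Q1 = element at index 2 = 5
Q3 = element at index 8 = 86
IQR = 86 - 5 = 81
Final answer: 81


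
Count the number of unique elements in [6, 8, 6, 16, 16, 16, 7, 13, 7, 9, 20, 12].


List all unique values:
Distinct values: [6, 7, 8, 9, 12, 13, 16, 20]
Count = 8
Final answer: 8


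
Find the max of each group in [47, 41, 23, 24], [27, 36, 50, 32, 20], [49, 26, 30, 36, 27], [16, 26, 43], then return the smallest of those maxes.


Find max of each group:
  Group 1: [47, 41, 23, 24] -> max = 47
  Group 2: [27, 36, 50, 32, 20] -> max = 50
  Group 3: [49, 26, 30, 36, 27] -> max = 49
  Group 4: [16, 26, 43] -> max = 43
Maxes: [47, 50, 49, 43]
Minimum of maxes = 43
Final answer: 43


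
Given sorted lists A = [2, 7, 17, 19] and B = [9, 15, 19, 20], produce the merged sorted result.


List A: [2, 7, 17, 19]
List B: [9, 15, 19, 20]
Repeatedly compare the front elements and take the smaller:
  2 vs 9 -> take 2
  7 vs 9 -> take 7
  17 vs 9 -> take 9
  17 vs 15 -> take 15
  17 vs 19 -> take 17
  19 vs 19 -> take 19
  A is exhausted; append the rest of B: [19, 20]
Final answer: [2, 7, 9, 15, 17, 19, 19, 20]


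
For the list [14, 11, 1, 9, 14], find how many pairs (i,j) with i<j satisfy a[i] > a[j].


For each element, count the later elements that are smaller than it:
  14 (index 0): smaller elements after it = [11, 1, 9] -> 3
  11 (index 1): smaller elements after it = [1, 9] -> 2
  1 (index 2): smaller elements after it = [] -> 0
  9 (index 3): smaller elements after it = [] -> 0
Total inversions = 3 + 2 + 0 + 0 = 5
Final answer: 5


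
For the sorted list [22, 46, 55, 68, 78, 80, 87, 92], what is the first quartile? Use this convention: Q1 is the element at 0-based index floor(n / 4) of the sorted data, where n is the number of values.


The list has n = 8 elements.
Q1 index = floor(8 / 4) = floor(2) = 2
Counting from index 0 in the sorted data, the element at index 2 is 55.
Final answer: 55


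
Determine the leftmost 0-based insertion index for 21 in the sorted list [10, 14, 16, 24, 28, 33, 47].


List is sorted: [10, 14, 16, 24, 28, 33, 47]
We need the leftmost position where 21 can be inserted, i.e. the first index whose element is >= 21 (or the end of the list if none is).
Binary search with low=0, high=7 (0-based indices):
  low=0, high=7, mid=3: a[3]=24 >= 21, so high = 3
  low=0, high=3, mid=1: a[1]=14 < 21, so low = 2
  low=2, high=3, mid=2: a[2]=16 < 21, so low = 3
Now low = high = 3, so the insertion index is 3.
Final answer: 3


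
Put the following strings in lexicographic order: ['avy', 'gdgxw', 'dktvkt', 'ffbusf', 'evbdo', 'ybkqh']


Compare strings character by character (the first differing letter decides):
  'avy' < 'dktvkt' since 'a' < 'd' at position 1
  'dktvkt' < 'evbdo' since 'd' < 'e' at position 1
  'evbdo' < 'ffbusf' since 'e' < 'f' at position 1
  'ffbusf' < 'gdgxw' since 'f' < 'g' at position 1
  'gdgxw' < 'ybkqh' since 'g' < 'y' at position 1
Chaining these comparisons gives the alphabetical order.
Final answer: ['avy', 'dktvkt', 'evbdo', 'ffbusf', 'gdgxw', 'ybkqh']
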